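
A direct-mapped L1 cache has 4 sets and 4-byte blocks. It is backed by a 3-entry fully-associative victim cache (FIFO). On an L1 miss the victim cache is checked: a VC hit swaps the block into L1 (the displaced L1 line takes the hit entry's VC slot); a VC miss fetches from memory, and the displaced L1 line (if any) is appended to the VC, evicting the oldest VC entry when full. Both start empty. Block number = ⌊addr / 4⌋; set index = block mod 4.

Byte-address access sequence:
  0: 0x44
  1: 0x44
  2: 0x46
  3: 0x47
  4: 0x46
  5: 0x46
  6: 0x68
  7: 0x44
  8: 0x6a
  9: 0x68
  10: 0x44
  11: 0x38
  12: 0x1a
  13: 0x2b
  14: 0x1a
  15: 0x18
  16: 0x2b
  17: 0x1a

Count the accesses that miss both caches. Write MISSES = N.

MISSES = 5

  [0] addr=0x44 blk=17 s=1: MISS | VC []
  [1] addr=0x44 blk=17 s=1: L1-HIT | VC []
  [2] addr=0x46 blk=17 s=1: L1-HIT | VC []
  [3] addr=0x47 blk=17 s=1: L1-HIT | VC []
  [4] addr=0x46 blk=17 s=1: L1-HIT | VC []
  [5] addr=0x46 blk=17 s=1: L1-HIT | VC []
  [6] addr=0x68 blk=26 s=2: MISS | VC []
  [7] addr=0x44 blk=17 s=1: L1-HIT | VC []
  [8] addr=0x6a blk=26 s=2: L1-HIT | VC []
  [9] addr=0x68 blk=26 s=2: L1-HIT | VC []
  [10] addr=0x44 blk=17 s=1: L1-HIT | VC []
  [11] addr=0x38 blk=14 s=2: MISS | VC [26]
  [12] addr=0x1a blk=6 s=2: MISS | VC [26, 14]
  [13] addr=0x2b blk=10 s=2: MISS | VC [26, 14, 6]
  [14] addr=0x1a blk=6 s=2: VC-HIT | VC [26, 14, 10]
  [15] addr=0x18 blk=6 s=2: L1-HIT | VC [26, 14, 10]
  [16] addr=0x2b blk=10 s=2: VC-HIT | VC [26, 14, 6]
  [17] addr=0x1a blk=6 s=2: VC-HIT | VC [26, 14, 10]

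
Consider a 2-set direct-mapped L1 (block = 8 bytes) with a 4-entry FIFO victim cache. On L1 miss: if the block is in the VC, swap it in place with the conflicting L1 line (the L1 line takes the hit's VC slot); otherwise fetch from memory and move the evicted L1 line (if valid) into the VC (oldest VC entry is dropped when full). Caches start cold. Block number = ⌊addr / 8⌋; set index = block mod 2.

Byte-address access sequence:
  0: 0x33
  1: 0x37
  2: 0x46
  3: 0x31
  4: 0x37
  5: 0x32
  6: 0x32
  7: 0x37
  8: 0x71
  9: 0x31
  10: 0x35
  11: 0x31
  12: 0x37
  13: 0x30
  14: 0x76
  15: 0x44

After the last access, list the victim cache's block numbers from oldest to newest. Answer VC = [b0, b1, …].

VC = [14, 6]

  [0] addr=0x33 blk=6 s=0: MISS | VC []
  [1] addr=0x37 blk=6 s=0: L1-HIT | VC []
  [2] addr=0x46 blk=8 s=0: MISS | VC [6]
  [3] addr=0x31 blk=6 s=0: VC-HIT | VC [8]
  [4] addr=0x37 blk=6 s=0: L1-HIT | VC [8]
  [5] addr=0x32 blk=6 s=0: L1-HIT | VC [8]
  [6] addr=0x32 blk=6 s=0: L1-HIT | VC [8]
  [7] addr=0x37 blk=6 s=0: L1-HIT | VC [8]
  [8] addr=0x71 blk=14 s=0: MISS | VC [8, 6]
  [9] addr=0x31 blk=6 s=0: VC-HIT | VC [8, 14]
  [10] addr=0x35 blk=6 s=0: L1-HIT | VC [8, 14]
  [11] addr=0x31 blk=6 s=0: L1-HIT | VC [8, 14]
  [12] addr=0x37 blk=6 s=0: L1-HIT | VC [8, 14]
  [13] addr=0x30 blk=6 s=0: L1-HIT | VC [8, 14]
  [14] addr=0x76 blk=14 s=0: VC-HIT | VC [8, 6]
  [15] addr=0x44 blk=8 s=0: VC-HIT | VC [14, 6]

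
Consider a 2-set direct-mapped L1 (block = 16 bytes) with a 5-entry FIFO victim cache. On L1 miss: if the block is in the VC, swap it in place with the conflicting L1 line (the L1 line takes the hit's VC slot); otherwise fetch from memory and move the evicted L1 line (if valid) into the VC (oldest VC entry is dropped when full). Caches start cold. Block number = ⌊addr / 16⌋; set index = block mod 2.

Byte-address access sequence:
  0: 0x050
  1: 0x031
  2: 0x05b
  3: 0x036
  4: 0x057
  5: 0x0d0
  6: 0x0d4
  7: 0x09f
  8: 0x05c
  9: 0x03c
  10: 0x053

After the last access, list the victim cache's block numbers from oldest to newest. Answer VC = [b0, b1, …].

VC = [3, 9, 13]

  [0] addr=0x50 blk=5 s=1: MISS | VC []
  [1] addr=0x31 blk=3 s=1: MISS | VC [5]
  [2] addr=0x5b blk=5 s=1: VC-HIT | VC [3]
  [3] addr=0x36 blk=3 s=1: VC-HIT | VC [5]
  [4] addr=0x57 blk=5 s=1: VC-HIT | VC [3]
  [5] addr=0xd0 blk=13 s=1: MISS | VC [3, 5]
  [6] addr=0xd4 blk=13 s=1: L1-HIT | VC [3, 5]
  [7] addr=0x9f blk=9 s=1: MISS | VC [3, 5, 13]
  [8] addr=0x5c blk=5 s=1: VC-HIT | VC [3, 9, 13]
  [9] addr=0x3c blk=3 s=1: VC-HIT | VC [5, 9, 13]
  [10] addr=0x53 blk=5 s=1: VC-HIT | VC [3, 9, 13]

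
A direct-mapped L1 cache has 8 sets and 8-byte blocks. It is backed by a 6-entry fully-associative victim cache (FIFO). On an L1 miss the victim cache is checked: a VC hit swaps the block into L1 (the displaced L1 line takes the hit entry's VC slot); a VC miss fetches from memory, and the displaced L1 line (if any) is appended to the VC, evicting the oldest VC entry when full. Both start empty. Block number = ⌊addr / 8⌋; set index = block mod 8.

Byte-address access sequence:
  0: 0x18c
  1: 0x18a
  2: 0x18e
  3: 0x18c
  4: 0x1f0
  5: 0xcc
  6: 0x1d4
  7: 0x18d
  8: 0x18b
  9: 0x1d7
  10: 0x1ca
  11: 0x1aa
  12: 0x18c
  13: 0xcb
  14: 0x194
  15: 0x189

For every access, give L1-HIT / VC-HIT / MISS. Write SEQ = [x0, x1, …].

SEQ = [MISS, L1-HIT, L1-HIT, L1-HIT, MISS, MISS, MISS, VC-HIT, L1-HIT, L1-HIT, MISS, MISS, VC-HIT, VC-HIT, MISS, VC-HIT]

  [0] addr=0x18c blk=49 s=1: MISS | VC []
  [1] addr=0x18a blk=49 s=1: L1-HIT | VC []
  [2] addr=0x18e blk=49 s=1: L1-HIT | VC []
  [3] addr=0x18c blk=49 s=1: L1-HIT | VC []
  [4] addr=0x1f0 blk=62 s=6: MISS | VC []
  [5] addr=0xcc blk=25 s=1: MISS | VC [49]
  [6] addr=0x1d4 blk=58 s=2: MISS | VC [49]
  [7] addr=0x18d blk=49 s=1: VC-HIT | VC [25]
  [8] addr=0x18b blk=49 s=1: L1-HIT | VC [25]
  [9] addr=0x1d7 blk=58 s=2: L1-HIT | VC [25]
  [10] addr=0x1ca blk=57 s=1: MISS | VC [25, 49]
  [11] addr=0x1aa blk=53 s=5: MISS | VC [25, 49]
  [12] addr=0x18c blk=49 s=1: VC-HIT | VC [25, 57]
  [13] addr=0xcb blk=25 s=1: VC-HIT | VC [49, 57]
  [14] addr=0x194 blk=50 s=2: MISS | VC [49, 57, 58]
  [15] addr=0x189 blk=49 s=1: VC-HIT | VC [25, 57, 58]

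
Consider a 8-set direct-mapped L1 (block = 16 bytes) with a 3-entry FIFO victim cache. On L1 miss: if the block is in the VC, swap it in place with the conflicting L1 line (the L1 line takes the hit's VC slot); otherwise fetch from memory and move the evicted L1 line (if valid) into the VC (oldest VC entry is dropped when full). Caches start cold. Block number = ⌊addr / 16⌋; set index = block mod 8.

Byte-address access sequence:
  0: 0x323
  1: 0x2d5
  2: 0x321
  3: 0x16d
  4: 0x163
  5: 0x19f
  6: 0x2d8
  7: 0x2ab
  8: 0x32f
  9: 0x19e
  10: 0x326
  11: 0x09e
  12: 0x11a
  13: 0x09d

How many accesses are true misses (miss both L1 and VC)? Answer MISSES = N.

#0 0x323→b50/s2 MISS; vc=[]
#1 0x2d5→b45/s5 MISS; vc=[]
#2 0x321→b50/s2 L1-HIT; vc=[]
#3 0x16d→b22/s6 MISS; vc=[]
#4 0x163→b22/s6 L1-HIT; vc=[]
#5 0x19f→b25/s1 MISS; vc=[]
#6 0x2d8→b45/s5 L1-HIT; vc=[]
#7 0x2ab→b42/s2 MISS; vc=[50]
#8 0x32f→b50/s2 VC-HIT; vc=[42]
#9 0x19e→b25/s1 L1-HIT; vc=[42]
#10 0x326→b50/s2 L1-HIT; vc=[42]
#11 0x9e→b9/s1 MISS; vc=[42,25]
#12 0x11a→b17/s1 MISS; vc=[42,25,9]
#13 0x9d→b9/s1 VC-HIT; vc=[42,25,17]

MISSES = 7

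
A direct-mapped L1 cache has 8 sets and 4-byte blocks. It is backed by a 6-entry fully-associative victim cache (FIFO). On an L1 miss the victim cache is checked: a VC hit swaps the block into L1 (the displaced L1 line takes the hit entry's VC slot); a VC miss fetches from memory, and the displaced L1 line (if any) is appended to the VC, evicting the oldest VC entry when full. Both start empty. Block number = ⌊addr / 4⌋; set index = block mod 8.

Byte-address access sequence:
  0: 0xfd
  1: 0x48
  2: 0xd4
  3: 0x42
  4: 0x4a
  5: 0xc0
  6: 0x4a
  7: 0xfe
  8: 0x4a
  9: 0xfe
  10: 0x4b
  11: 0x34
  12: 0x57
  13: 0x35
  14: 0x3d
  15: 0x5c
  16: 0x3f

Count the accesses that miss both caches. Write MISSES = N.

#0 0xfd→b63/s7 MISS; vc=[]
#1 0x48→b18/s2 MISS; vc=[]
#2 0xd4→b53/s5 MISS; vc=[]
#3 0x42→b16/s0 MISS; vc=[]
#4 0x4a→b18/s2 L1-HIT; vc=[]
#5 0xc0→b48/s0 MISS; vc=[16]
#6 0x4a→b18/s2 L1-HIT; vc=[16]
#7 0xfe→b63/s7 L1-HIT; vc=[16]
#8 0x4a→b18/s2 L1-HIT; vc=[16]
#9 0xfe→b63/s7 L1-HIT; vc=[16]
#10 0x4b→b18/s2 L1-HIT; vc=[16]
#11 0x34→b13/s5 MISS; vc=[16,53]
#12 0x57→b21/s5 MISS; vc=[16,53,13]
#13 0x35→b13/s5 VC-HIT; vc=[16,53,21]
#14 0x3d→b15/s7 MISS; vc=[16,53,21,63]
#15 0x5c→b23/s7 MISS; vc=[16,53,21,63,15]
#16 0x3f→b15/s7 VC-HIT; vc=[16,53,21,63,23]

MISSES = 9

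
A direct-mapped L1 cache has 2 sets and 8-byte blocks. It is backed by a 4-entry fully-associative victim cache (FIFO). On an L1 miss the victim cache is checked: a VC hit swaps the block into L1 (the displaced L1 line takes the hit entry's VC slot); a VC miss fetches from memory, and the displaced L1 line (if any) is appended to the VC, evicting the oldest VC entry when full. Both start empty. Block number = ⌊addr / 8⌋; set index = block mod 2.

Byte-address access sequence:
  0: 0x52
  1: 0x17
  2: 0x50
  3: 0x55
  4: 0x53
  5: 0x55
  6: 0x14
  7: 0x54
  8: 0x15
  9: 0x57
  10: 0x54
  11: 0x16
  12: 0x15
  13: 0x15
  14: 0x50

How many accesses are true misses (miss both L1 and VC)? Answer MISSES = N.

MISSES = 2

0: 0x52 (blk 10, set 0) → MISS  vc=[]
1: 0x17 (blk 2, set 0) → MISS  vc=[10]
2: 0x50 (blk 10, set 0) → VC-HIT  vc=[2]
3: 0x55 (blk 10, set 0) → L1-HIT  vc=[2]
4: 0x53 (blk 10, set 0) → L1-HIT  vc=[2]
5: 0x55 (blk 10, set 0) → L1-HIT  vc=[2]
6: 0x14 (blk 2, set 0) → VC-HIT  vc=[10]
7: 0x54 (blk 10, set 0) → VC-HIT  vc=[2]
8: 0x15 (blk 2, set 0) → VC-HIT  vc=[10]
9: 0x57 (blk 10, set 0) → VC-HIT  vc=[2]
10: 0x54 (blk 10, set 0) → L1-HIT  vc=[2]
11: 0x16 (blk 2, set 0) → VC-HIT  vc=[10]
12: 0x15 (blk 2, set 0) → L1-HIT  vc=[10]
13: 0x15 (blk 2, set 0) → L1-HIT  vc=[10]
14: 0x50 (blk 10, set 0) → VC-HIT  vc=[2]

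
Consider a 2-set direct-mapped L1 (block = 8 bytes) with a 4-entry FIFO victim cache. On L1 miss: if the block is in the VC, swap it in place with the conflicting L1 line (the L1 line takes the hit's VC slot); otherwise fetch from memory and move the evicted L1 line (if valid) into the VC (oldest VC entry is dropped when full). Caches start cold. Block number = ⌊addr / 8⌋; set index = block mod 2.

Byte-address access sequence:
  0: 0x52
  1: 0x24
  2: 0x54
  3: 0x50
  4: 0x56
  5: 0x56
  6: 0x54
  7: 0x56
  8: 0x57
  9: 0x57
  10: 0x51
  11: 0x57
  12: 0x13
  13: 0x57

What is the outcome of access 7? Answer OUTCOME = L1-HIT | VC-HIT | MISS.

OUTCOME = L1-HIT

  [0] addr=0x52 blk=10 s=0: MISS | VC []
  [1] addr=0x24 blk=4 s=0: MISS | VC [10]
  [2] addr=0x54 blk=10 s=0: VC-HIT | VC [4]
  [3] addr=0x50 blk=10 s=0: L1-HIT | VC [4]
  [4] addr=0x56 blk=10 s=0: L1-HIT | VC [4]
  [5] addr=0x56 blk=10 s=0: L1-HIT | VC [4]
  [6] addr=0x54 blk=10 s=0: L1-HIT | VC [4]
  [7] addr=0x56 blk=10 s=0: L1-HIT | VC [4]
  [8] addr=0x57 blk=10 s=0: L1-HIT | VC [4]
  [9] addr=0x57 blk=10 s=0: L1-HIT | VC [4]
  [10] addr=0x51 blk=10 s=0: L1-HIT | VC [4]
  [11] addr=0x57 blk=10 s=0: L1-HIT | VC [4]
  [12] addr=0x13 blk=2 s=0: MISS | VC [4, 10]
  [13] addr=0x57 blk=10 s=0: VC-HIT | VC [4, 2]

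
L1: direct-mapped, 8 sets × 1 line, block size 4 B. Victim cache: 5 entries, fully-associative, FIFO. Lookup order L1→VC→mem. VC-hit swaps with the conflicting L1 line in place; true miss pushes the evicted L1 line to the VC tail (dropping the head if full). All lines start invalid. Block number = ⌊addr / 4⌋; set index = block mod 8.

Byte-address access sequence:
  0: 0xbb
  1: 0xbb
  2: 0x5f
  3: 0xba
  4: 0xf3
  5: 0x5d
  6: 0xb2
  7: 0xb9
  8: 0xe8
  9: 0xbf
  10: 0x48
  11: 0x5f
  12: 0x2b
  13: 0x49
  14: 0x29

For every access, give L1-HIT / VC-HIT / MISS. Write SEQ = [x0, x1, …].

0: 0xbb (blk 46, set 6) → MISS  vc=[]
1: 0xbb (blk 46, set 6) → L1-HIT  vc=[]
2: 0x5f (blk 23, set 7) → MISS  vc=[]
3: 0xba (blk 46, set 6) → L1-HIT  vc=[]
4: 0xf3 (blk 60, set 4) → MISS  vc=[]
5: 0x5d (blk 23, set 7) → L1-HIT  vc=[]
6: 0xb2 (blk 44, set 4) → MISS  vc=[60]
7: 0xb9 (blk 46, set 6) → L1-HIT  vc=[60]
8: 0xe8 (blk 58, set 2) → MISS  vc=[60]
9: 0xbf (blk 47, set 7) → MISS  vc=[60, 23]
10: 0x48 (blk 18, set 2) → MISS  vc=[60, 23, 58]
11: 0x5f (blk 23, set 7) → VC-HIT  vc=[60, 47, 58]
12: 0x2b (blk 10, set 2) → MISS  vc=[60, 47, 58, 18]
13: 0x49 (blk 18, set 2) → VC-HIT  vc=[60, 47, 58, 10]
14: 0x29 (blk 10, set 2) → VC-HIT  vc=[60, 47, 58, 18]

SEQ = [MISS, L1-HIT, MISS, L1-HIT, MISS, L1-HIT, MISS, L1-HIT, MISS, MISS, MISS, VC-HIT, MISS, VC-HIT, VC-HIT]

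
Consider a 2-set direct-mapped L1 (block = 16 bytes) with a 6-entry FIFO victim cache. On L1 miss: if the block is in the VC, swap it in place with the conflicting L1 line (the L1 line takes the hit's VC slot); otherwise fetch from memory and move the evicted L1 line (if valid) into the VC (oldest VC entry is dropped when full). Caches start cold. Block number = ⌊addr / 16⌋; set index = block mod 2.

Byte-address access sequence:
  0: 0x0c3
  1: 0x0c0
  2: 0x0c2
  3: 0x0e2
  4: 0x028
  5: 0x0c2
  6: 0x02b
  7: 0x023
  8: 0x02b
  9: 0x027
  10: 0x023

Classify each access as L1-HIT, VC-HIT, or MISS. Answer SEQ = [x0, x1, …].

  [0] addr=0xc3 blk=12 s=0: MISS | VC []
  [1] addr=0xc0 blk=12 s=0: L1-HIT | VC []
  [2] addr=0xc2 blk=12 s=0: L1-HIT | VC []
  [3] addr=0xe2 blk=14 s=0: MISS | VC [12]
  [4] addr=0x28 blk=2 s=0: MISS | VC [12, 14]
  [5] addr=0xc2 blk=12 s=0: VC-HIT | VC [2, 14]
  [6] addr=0x2b blk=2 s=0: VC-HIT | VC [12, 14]
  [7] addr=0x23 blk=2 s=0: L1-HIT | VC [12, 14]
  [8] addr=0x2b blk=2 s=0: L1-HIT | VC [12, 14]
  [9] addr=0x27 blk=2 s=0: L1-HIT | VC [12, 14]
  [10] addr=0x23 blk=2 s=0: L1-HIT | VC [12, 14]

SEQ = [MISS, L1-HIT, L1-HIT, MISS, MISS, VC-HIT, VC-HIT, L1-HIT, L1-HIT, L1-HIT, L1-HIT]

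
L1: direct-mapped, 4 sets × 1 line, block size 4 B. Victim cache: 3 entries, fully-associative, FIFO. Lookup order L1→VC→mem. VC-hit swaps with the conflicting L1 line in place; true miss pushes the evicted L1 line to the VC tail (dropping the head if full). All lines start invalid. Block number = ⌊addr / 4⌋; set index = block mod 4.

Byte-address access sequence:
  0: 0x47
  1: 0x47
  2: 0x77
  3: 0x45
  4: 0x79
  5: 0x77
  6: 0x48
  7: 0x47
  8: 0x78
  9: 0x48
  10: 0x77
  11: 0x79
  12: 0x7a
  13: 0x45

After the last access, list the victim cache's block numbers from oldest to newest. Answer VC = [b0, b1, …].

VC = [29, 18]

#0 0x47→b17/s1 MISS; vc=[]
#1 0x47→b17/s1 L1-HIT; vc=[]
#2 0x77→b29/s1 MISS; vc=[17]
#3 0x45→b17/s1 VC-HIT; vc=[29]
#4 0x79→b30/s2 MISS; vc=[29]
#5 0x77→b29/s1 VC-HIT; vc=[17]
#6 0x48→b18/s2 MISS; vc=[17,30]
#7 0x47→b17/s1 VC-HIT; vc=[29,30]
#8 0x78→b30/s2 VC-HIT; vc=[29,18]
#9 0x48→b18/s2 VC-HIT; vc=[29,30]
#10 0x77→b29/s1 VC-HIT; vc=[17,30]
#11 0x79→b30/s2 VC-HIT; vc=[17,18]
#12 0x7a→b30/s2 L1-HIT; vc=[17,18]
#13 0x45→b17/s1 VC-HIT; vc=[29,18]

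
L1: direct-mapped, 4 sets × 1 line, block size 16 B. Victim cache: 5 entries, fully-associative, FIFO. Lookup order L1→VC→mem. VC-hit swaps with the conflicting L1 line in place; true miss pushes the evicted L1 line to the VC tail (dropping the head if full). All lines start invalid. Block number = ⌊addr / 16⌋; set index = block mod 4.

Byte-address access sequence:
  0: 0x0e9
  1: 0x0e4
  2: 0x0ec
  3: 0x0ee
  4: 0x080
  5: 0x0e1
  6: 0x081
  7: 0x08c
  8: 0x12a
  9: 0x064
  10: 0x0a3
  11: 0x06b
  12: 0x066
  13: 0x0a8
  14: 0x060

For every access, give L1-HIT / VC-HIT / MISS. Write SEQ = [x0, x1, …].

#0 0xe9→b14/s2 MISS; vc=[]
#1 0xe4→b14/s2 L1-HIT; vc=[]
#2 0xec→b14/s2 L1-HIT; vc=[]
#3 0xee→b14/s2 L1-HIT; vc=[]
#4 0x80→b8/s0 MISS; vc=[]
#5 0xe1→b14/s2 L1-HIT; vc=[]
#6 0x81→b8/s0 L1-HIT; vc=[]
#7 0x8c→b8/s0 L1-HIT; vc=[]
#8 0x12a→b18/s2 MISS; vc=[14]
#9 0x64→b6/s2 MISS; vc=[14,18]
#10 0xa3→b10/s2 MISS; vc=[14,18,6]
#11 0x6b→b6/s2 VC-HIT; vc=[14,18,10]
#12 0x66→b6/s2 L1-HIT; vc=[14,18,10]
#13 0xa8→b10/s2 VC-HIT; vc=[14,18,6]
#14 0x60→b6/s2 VC-HIT; vc=[14,18,10]

SEQ = [MISS, L1-HIT, L1-HIT, L1-HIT, MISS, L1-HIT, L1-HIT, L1-HIT, MISS, MISS, MISS, VC-HIT, L1-HIT, VC-HIT, VC-HIT]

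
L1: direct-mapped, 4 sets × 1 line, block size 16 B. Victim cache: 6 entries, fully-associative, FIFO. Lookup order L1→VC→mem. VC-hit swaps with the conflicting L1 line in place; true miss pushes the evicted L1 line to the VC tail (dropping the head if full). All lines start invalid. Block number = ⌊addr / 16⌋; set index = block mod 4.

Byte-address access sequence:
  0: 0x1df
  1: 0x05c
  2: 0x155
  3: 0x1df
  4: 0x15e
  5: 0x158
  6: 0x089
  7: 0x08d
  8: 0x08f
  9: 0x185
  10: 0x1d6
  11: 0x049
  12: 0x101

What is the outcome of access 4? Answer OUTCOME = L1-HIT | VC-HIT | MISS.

#0 0x1df→b29/s1 MISS; vc=[]
#1 0x5c→b5/s1 MISS; vc=[29]
#2 0x155→b21/s1 MISS; vc=[29,5]
#3 0x1df→b29/s1 VC-HIT; vc=[21,5]
#4 0x15e→b21/s1 VC-HIT; vc=[29,5]
#5 0x158→b21/s1 L1-HIT; vc=[29,5]
#6 0x89→b8/s0 MISS; vc=[29,5]
#7 0x8d→b8/s0 L1-HIT; vc=[29,5]
#8 0x8f→b8/s0 L1-HIT; vc=[29,5]
#9 0x185→b24/s0 MISS; vc=[29,5,8]
#10 0x1d6→b29/s1 VC-HIT; vc=[21,5,8]
#11 0x49→b4/s0 MISS; vc=[21,5,8,24]
#12 0x101→b16/s0 MISS; vc=[21,5,8,24,4]

OUTCOME = VC-HIT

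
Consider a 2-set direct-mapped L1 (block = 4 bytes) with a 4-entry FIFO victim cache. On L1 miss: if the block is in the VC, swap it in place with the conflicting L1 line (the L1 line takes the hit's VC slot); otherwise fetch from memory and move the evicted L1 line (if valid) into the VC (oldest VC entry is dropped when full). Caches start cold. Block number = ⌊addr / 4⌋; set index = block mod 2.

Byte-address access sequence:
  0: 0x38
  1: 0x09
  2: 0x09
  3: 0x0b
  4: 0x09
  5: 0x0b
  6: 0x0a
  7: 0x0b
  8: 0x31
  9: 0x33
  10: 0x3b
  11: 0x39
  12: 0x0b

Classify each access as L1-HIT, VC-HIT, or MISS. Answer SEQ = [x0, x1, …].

SEQ = [MISS, MISS, L1-HIT, L1-HIT, L1-HIT, L1-HIT, L1-HIT, L1-HIT, MISS, L1-HIT, VC-HIT, L1-HIT, VC-HIT]

0: 0x38 (blk 14, set 0) → MISS  vc=[]
1: 0x9 (blk 2, set 0) → MISS  vc=[14]
2: 0x9 (blk 2, set 0) → L1-HIT  vc=[14]
3: 0xb (blk 2, set 0) → L1-HIT  vc=[14]
4: 0x9 (blk 2, set 0) → L1-HIT  vc=[14]
5: 0xb (blk 2, set 0) → L1-HIT  vc=[14]
6: 0xa (blk 2, set 0) → L1-HIT  vc=[14]
7: 0xb (blk 2, set 0) → L1-HIT  vc=[14]
8: 0x31 (blk 12, set 0) → MISS  vc=[14, 2]
9: 0x33 (blk 12, set 0) → L1-HIT  vc=[14, 2]
10: 0x3b (blk 14, set 0) → VC-HIT  vc=[12, 2]
11: 0x39 (blk 14, set 0) → L1-HIT  vc=[12, 2]
12: 0xb (blk 2, set 0) → VC-HIT  vc=[12, 14]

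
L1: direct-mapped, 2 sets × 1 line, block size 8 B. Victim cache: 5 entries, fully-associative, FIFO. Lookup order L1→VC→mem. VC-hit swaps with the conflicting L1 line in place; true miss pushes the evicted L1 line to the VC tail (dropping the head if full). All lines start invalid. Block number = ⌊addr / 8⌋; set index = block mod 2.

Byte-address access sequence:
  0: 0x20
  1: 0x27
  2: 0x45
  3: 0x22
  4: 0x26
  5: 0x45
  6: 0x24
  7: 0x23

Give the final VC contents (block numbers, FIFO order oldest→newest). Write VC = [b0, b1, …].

VC = [8]

  [0] addr=0x20 blk=4 s=0: MISS | VC []
  [1] addr=0x27 blk=4 s=0: L1-HIT | VC []
  [2] addr=0x45 blk=8 s=0: MISS | VC [4]
  [3] addr=0x22 blk=4 s=0: VC-HIT | VC [8]
  [4] addr=0x26 blk=4 s=0: L1-HIT | VC [8]
  [5] addr=0x45 blk=8 s=0: VC-HIT | VC [4]
  [6] addr=0x24 blk=4 s=0: VC-HIT | VC [8]
  [7] addr=0x23 blk=4 s=0: L1-HIT | VC [8]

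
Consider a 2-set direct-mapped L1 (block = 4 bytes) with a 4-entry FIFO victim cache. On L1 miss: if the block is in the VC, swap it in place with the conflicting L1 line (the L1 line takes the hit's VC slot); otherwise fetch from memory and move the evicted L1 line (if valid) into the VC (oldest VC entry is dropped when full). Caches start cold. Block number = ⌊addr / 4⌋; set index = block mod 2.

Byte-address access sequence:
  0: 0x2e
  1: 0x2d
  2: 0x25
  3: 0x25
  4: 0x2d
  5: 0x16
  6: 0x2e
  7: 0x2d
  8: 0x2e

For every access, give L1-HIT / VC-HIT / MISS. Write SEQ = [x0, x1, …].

SEQ = [MISS, L1-HIT, MISS, L1-HIT, VC-HIT, MISS, VC-HIT, L1-HIT, L1-HIT]

  [0] addr=0x2e blk=11 s=1: MISS | VC []
  [1] addr=0x2d blk=11 s=1: L1-HIT | VC []
  [2] addr=0x25 blk=9 s=1: MISS | VC [11]
  [3] addr=0x25 blk=9 s=1: L1-HIT | VC [11]
  [4] addr=0x2d blk=11 s=1: VC-HIT | VC [9]
  [5] addr=0x16 blk=5 s=1: MISS | VC [9, 11]
  [6] addr=0x2e blk=11 s=1: VC-HIT | VC [9, 5]
  [7] addr=0x2d blk=11 s=1: L1-HIT | VC [9, 5]
  [8] addr=0x2e blk=11 s=1: L1-HIT | VC [9, 5]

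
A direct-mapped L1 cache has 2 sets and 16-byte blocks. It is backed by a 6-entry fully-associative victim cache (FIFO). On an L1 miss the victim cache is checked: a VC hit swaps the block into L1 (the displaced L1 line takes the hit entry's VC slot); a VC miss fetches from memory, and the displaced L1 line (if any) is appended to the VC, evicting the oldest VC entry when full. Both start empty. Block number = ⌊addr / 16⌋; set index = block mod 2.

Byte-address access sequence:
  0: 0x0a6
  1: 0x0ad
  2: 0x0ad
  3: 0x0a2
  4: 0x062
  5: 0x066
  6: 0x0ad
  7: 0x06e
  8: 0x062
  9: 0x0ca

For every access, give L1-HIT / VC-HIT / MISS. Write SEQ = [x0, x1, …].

SEQ = [MISS, L1-HIT, L1-HIT, L1-HIT, MISS, L1-HIT, VC-HIT, VC-HIT, L1-HIT, MISS]

  [0] addr=0xa6 blk=10 s=0: MISS | VC []
  [1] addr=0xad blk=10 s=0: L1-HIT | VC []
  [2] addr=0xad blk=10 s=0: L1-HIT | VC []
  [3] addr=0xa2 blk=10 s=0: L1-HIT | VC []
  [4] addr=0x62 blk=6 s=0: MISS | VC [10]
  [5] addr=0x66 blk=6 s=0: L1-HIT | VC [10]
  [6] addr=0xad blk=10 s=0: VC-HIT | VC [6]
  [7] addr=0x6e blk=6 s=0: VC-HIT | VC [10]
  [8] addr=0x62 blk=6 s=0: L1-HIT | VC [10]
  [9] addr=0xca blk=12 s=0: MISS | VC [10, 6]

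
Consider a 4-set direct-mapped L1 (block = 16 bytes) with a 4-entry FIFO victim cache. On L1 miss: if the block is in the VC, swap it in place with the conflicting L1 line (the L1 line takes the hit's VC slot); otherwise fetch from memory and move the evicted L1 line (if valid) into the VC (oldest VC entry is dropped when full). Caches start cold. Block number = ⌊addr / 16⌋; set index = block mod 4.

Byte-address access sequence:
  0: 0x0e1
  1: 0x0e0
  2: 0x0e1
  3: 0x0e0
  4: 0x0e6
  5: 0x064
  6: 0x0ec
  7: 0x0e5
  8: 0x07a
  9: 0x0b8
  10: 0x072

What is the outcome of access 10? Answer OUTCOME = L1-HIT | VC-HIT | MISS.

0: 0xe1 (blk 14, set 2) → MISS  vc=[]
1: 0xe0 (blk 14, set 2) → L1-HIT  vc=[]
2: 0xe1 (blk 14, set 2) → L1-HIT  vc=[]
3: 0xe0 (blk 14, set 2) → L1-HIT  vc=[]
4: 0xe6 (blk 14, set 2) → L1-HIT  vc=[]
5: 0x64 (blk 6, set 2) → MISS  vc=[14]
6: 0xec (blk 14, set 2) → VC-HIT  vc=[6]
7: 0xe5 (blk 14, set 2) → L1-HIT  vc=[6]
8: 0x7a (blk 7, set 3) → MISS  vc=[6]
9: 0xb8 (blk 11, set 3) → MISS  vc=[6, 7]
10: 0x72 (blk 7, set 3) → VC-HIT  vc=[6, 11]

OUTCOME = VC-HIT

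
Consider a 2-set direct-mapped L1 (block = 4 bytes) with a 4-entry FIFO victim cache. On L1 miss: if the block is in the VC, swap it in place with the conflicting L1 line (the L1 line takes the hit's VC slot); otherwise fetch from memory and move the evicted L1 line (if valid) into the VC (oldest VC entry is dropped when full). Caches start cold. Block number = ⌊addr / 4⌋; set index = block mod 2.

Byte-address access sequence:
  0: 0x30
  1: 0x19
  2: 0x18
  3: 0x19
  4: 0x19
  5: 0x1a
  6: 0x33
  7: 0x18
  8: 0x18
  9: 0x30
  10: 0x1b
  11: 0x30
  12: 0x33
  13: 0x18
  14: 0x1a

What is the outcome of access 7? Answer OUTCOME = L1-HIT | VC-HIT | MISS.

OUTCOME = VC-HIT

  [0] addr=0x30 blk=12 s=0: MISS | VC []
  [1] addr=0x19 blk=6 s=0: MISS | VC [12]
  [2] addr=0x18 blk=6 s=0: L1-HIT | VC [12]
  [3] addr=0x19 blk=6 s=0: L1-HIT | VC [12]
  [4] addr=0x19 blk=6 s=0: L1-HIT | VC [12]
  [5] addr=0x1a blk=6 s=0: L1-HIT | VC [12]
  [6] addr=0x33 blk=12 s=0: VC-HIT | VC [6]
  [7] addr=0x18 blk=6 s=0: VC-HIT | VC [12]
  [8] addr=0x18 blk=6 s=0: L1-HIT | VC [12]
  [9] addr=0x30 blk=12 s=0: VC-HIT | VC [6]
  [10] addr=0x1b blk=6 s=0: VC-HIT | VC [12]
  [11] addr=0x30 blk=12 s=0: VC-HIT | VC [6]
  [12] addr=0x33 blk=12 s=0: L1-HIT | VC [6]
  [13] addr=0x18 blk=6 s=0: VC-HIT | VC [12]
  [14] addr=0x1a blk=6 s=0: L1-HIT | VC [12]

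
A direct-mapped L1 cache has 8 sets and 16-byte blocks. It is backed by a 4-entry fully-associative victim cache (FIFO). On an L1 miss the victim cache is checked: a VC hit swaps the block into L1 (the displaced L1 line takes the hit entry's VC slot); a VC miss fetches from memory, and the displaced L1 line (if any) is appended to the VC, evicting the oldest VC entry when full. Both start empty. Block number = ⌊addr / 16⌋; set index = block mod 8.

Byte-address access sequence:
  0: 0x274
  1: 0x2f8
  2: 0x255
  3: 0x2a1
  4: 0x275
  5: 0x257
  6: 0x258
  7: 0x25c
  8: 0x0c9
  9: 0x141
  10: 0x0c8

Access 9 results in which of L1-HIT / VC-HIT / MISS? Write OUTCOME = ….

0: 0x274 (blk 39, set 7) → MISS  vc=[]
1: 0x2f8 (blk 47, set 7) → MISS  vc=[39]
2: 0x255 (blk 37, set 5) → MISS  vc=[39]
3: 0x2a1 (blk 42, set 2) → MISS  vc=[39]
4: 0x275 (blk 39, set 7) → VC-HIT  vc=[47]
5: 0x257 (blk 37, set 5) → L1-HIT  vc=[47]
6: 0x258 (blk 37, set 5) → L1-HIT  vc=[47]
7: 0x25c (blk 37, set 5) → L1-HIT  vc=[47]
8: 0xc9 (blk 12, set 4) → MISS  vc=[47]
9: 0x141 (blk 20, set 4) → MISS  vc=[47, 12]
10: 0xc8 (blk 12, set 4) → VC-HIT  vc=[47, 20]

OUTCOME = MISS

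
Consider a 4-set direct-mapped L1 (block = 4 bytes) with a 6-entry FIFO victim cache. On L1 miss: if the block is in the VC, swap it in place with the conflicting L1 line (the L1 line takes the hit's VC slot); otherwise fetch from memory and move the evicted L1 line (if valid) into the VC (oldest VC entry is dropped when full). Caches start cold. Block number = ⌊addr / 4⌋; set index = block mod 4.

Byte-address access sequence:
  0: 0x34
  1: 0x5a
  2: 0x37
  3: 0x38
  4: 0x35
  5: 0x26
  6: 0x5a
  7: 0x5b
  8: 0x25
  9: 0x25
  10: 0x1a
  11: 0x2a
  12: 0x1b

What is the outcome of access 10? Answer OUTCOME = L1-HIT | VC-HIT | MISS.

  [0] addr=0x34 blk=13 s=1: MISS | VC []
  [1] addr=0x5a blk=22 s=2: MISS | VC []
  [2] addr=0x37 blk=13 s=1: L1-HIT | VC []
  [3] addr=0x38 blk=14 s=2: MISS | VC [22]
  [4] addr=0x35 blk=13 s=1: L1-HIT | VC [22]
  [5] addr=0x26 blk=9 s=1: MISS | VC [22, 13]
  [6] addr=0x5a blk=22 s=2: VC-HIT | VC [14, 13]
  [7] addr=0x5b blk=22 s=2: L1-HIT | VC [14, 13]
  [8] addr=0x25 blk=9 s=1: L1-HIT | VC [14, 13]
  [9] addr=0x25 blk=9 s=1: L1-HIT | VC [14, 13]
  [10] addr=0x1a blk=6 s=2: MISS | VC [14, 13, 22]
  [11] addr=0x2a blk=10 s=2: MISS | VC [14, 13, 22, 6]
  [12] addr=0x1b blk=6 s=2: VC-HIT | VC [14, 13, 22, 10]

OUTCOME = MISS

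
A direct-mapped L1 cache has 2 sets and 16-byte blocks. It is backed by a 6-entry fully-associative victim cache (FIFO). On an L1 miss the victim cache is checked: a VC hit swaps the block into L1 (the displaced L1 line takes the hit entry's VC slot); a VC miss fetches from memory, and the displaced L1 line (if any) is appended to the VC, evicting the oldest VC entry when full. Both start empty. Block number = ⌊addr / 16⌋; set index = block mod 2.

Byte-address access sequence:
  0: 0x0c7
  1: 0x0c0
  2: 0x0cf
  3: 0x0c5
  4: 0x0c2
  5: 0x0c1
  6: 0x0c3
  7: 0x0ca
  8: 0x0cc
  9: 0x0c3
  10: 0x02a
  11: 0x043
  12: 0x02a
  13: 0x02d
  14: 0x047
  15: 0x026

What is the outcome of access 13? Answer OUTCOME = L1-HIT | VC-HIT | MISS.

OUTCOME = L1-HIT

0: 0xc7 (blk 12, set 0) → MISS  vc=[]
1: 0xc0 (blk 12, set 0) → L1-HIT  vc=[]
2: 0xcf (blk 12, set 0) → L1-HIT  vc=[]
3: 0xc5 (blk 12, set 0) → L1-HIT  vc=[]
4: 0xc2 (blk 12, set 0) → L1-HIT  vc=[]
5: 0xc1 (blk 12, set 0) → L1-HIT  vc=[]
6: 0xc3 (blk 12, set 0) → L1-HIT  vc=[]
7: 0xca (blk 12, set 0) → L1-HIT  vc=[]
8: 0xcc (blk 12, set 0) → L1-HIT  vc=[]
9: 0xc3 (blk 12, set 0) → L1-HIT  vc=[]
10: 0x2a (blk 2, set 0) → MISS  vc=[12]
11: 0x43 (blk 4, set 0) → MISS  vc=[12, 2]
12: 0x2a (blk 2, set 0) → VC-HIT  vc=[12, 4]
13: 0x2d (blk 2, set 0) → L1-HIT  vc=[12, 4]
14: 0x47 (blk 4, set 0) → VC-HIT  vc=[12, 2]
15: 0x26 (blk 2, set 0) → VC-HIT  vc=[12, 4]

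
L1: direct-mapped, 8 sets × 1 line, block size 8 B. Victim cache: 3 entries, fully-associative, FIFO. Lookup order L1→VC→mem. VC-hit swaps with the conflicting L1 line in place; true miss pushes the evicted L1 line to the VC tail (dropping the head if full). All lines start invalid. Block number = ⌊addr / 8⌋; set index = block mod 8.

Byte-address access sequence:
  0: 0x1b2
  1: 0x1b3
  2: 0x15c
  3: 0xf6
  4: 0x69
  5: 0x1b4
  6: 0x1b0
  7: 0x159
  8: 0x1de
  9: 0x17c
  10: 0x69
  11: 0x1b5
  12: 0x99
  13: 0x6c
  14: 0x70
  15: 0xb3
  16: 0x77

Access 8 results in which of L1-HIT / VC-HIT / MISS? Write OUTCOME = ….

#0 0x1b2→b54/s6 MISS; vc=[]
#1 0x1b3→b54/s6 L1-HIT; vc=[]
#2 0x15c→b43/s3 MISS; vc=[]
#3 0xf6→b30/s6 MISS; vc=[54]
#4 0x69→b13/s5 MISS; vc=[54]
#5 0x1b4→b54/s6 VC-HIT; vc=[30]
#6 0x1b0→b54/s6 L1-HIT; vc=[30]
#7 0x159→b43/s3 L1-HIT; vc=[30]
#8 0x1de→b59/s3 MISS; vc=[30,43]
#9 0x17c→b47/s7 MISS; vc=[30,43]
#10 0x69→b13/s5 L1-HIT; vc=[30,43]
#11 0x1b5→b54/s6 L1-HIT; vc=[30,43]
#12 0x99→b19/s3 MISS; vc=[30,43,59]
#13 0x6c→b13/s5 L1-HIT; vc=[30,43,59]
#14 0x70→b14/s6 MISS; vc=[43,59,54]
#15 0xb3→b22/s6 MISS; vc=[59,54,14]
#16 0x77→b14/s6 VC-HIT; vc=[59,54,22]

OUTCOME = MISS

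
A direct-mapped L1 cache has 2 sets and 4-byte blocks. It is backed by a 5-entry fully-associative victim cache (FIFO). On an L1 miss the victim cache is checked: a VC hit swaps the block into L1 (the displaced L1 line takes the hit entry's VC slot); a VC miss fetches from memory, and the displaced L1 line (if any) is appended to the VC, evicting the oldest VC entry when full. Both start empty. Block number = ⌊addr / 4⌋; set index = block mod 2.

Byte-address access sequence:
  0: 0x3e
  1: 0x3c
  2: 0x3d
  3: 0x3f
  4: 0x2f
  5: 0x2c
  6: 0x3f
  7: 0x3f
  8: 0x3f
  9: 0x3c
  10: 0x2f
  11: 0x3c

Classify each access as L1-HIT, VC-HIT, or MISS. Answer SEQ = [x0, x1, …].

SEQ = [MISS, L1-HIT, L1-HIT, L1-HIT, MISS, L1-HIT, VC-HIT, L1-HIT, L1-HIT, L1-HIT, VC-HIT, VC-HIT]

0: 0x3e (blk 15, set 1) → MISS  vc=[]
1: 0x3c (blk 15, set 1) → L1-HIT  vc=[]
2: 0x3d (blk 15, set 1) → L1-HIT  vc=[]
3: 0x3f (blk 15, set 1) → L1-HIT  vc=[]
4: 0x2f (blk 11, set 1) → MISS  vc=[15]
5: 0x2c (blk 11, set 1) → L1-HIT  vc=[15]
6: 0x3f (blk 15, set 1) → VC-HIT  vc=[11]
7: 0x3f (blk 15, set 1) → L1-HIT  vc=[11]
8: 0x3f (blk 15, set 1) → L1-HIT  vc=[11]
9: 0x3c (blk 15, set 1) → L1-HIT  vc=[11]
10: 0x2f (blk 11, set 1) → VC-HIT  vc=[15]
11: 0x3c (blk 15, set 1) → VC-HIT  vc=[11]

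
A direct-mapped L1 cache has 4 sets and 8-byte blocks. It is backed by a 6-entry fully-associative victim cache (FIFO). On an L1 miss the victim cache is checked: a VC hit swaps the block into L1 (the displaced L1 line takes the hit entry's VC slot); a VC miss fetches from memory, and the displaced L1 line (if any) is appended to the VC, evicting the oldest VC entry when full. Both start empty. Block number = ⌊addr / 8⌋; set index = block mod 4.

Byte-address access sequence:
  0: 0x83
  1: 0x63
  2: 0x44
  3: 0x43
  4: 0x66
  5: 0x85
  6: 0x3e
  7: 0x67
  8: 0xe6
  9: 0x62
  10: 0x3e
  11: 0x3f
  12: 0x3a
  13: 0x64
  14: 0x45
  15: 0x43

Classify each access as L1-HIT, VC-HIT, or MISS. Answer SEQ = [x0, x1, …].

SEQ = [MISS, MISS, MISS, L1-HIT, VC-HIT, VC-HIT, MISS, VC-HIT, MISS, VC-HIT, L1-HIT, L1-HIT, L1-HIT, L1-HIT, VC-HIT, L1-HIT]

  [0] addr=0x83 blk=16 s=0: MISS | VC []
  [1] addr=0x63 blk=12 s=0: MISS | VC [16]
  [2] addr=0x44 blk=8 s=0: MISS | VC [16, 12]
  [3] addr=0x43 blk=8 s=0: L1-HIT | VC [16, 12]
  [4] addr=0x66 blk=12 s=0: VC-HIT | VC [16, 8]
  [5] addr=0x85 blk=16 s=0: VC-HIT | VC [12, 8]
  [6] addr=0x3e blk=7 s=3: MISS | VC [12, 8]
  [7] addr=0x67 blk=12 s=0: VC-HIT | VC [16, 8]
  [8] addr=0xe6 blk=28 s=0: MISS | VC [16, 8, 12]
  [9] addr=0x62 blk=12 s=0: VC-HIT | VC [16, 8, 28]
  [10] addr=0x3e blk=7 s=3: L1-HIT | VC [16, 8, 28]
  [11] addr=0x3f blk=7 s=3: L1-HIT | VC [16, 8, 28]
  [12] addr=0x3a blk=7 s=3: L1-HIT | VC [16, 8, 28]
  [13] addr=0x64 blk=12 s=0: L1-HIT | VC [16, 8, 28]
  [14] addr=0x45 blk=8 s=0: VC-HIT | VC [16, 12, 28]
  [15] addr=0x43 blk=8 s=0: L1-HIT | VC [16, 12, 28]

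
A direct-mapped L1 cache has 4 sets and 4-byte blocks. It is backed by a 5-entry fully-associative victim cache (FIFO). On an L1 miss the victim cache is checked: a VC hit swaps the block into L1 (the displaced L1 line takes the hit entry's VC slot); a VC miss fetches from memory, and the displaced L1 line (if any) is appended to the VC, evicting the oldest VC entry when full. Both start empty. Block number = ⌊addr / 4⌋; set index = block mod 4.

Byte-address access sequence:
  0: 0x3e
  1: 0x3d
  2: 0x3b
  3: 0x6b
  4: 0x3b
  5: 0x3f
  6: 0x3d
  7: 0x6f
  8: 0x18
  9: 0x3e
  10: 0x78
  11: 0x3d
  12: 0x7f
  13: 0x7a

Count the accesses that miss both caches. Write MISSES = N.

#0 0x3e→b15/s3 MISS; vc=[]
#1 0x3d→b15/s3 L1-HIT; vc=[]
#2 0x3b→b14/s2 MISS; vc=[]
#3 0x6b→b26/s2 MISS; vc=[14]
#4 0x3b→b14/s2 VC-HIT; vc=[26]
#5 0x3f→b15/s3 L1-HIT; vc=[26]
#6 0x3d→b15/s3 L1-HIT; vc=[26]
#7 0x6f→b27/s3 MISS; vc=[26,15]
#8 0x18→b6/s2 MISS; vc=[26,15,14]
#9 0x3e→b15/s3 VC-HIT; vc=[26,27,14]
#10 0x78→b30/s2 MISS; vc=[26,27,14,6]
#11 0x3d→b15/s3 L1-HIT; vc=[26,27,14,6]
#12 0x7f→b31/s3 MISS; vc=[26,27,14,6,15]
#13 0x7a→b30/s2 L1-HIT; vc=[26,27,14,6,15]

MISSES = 7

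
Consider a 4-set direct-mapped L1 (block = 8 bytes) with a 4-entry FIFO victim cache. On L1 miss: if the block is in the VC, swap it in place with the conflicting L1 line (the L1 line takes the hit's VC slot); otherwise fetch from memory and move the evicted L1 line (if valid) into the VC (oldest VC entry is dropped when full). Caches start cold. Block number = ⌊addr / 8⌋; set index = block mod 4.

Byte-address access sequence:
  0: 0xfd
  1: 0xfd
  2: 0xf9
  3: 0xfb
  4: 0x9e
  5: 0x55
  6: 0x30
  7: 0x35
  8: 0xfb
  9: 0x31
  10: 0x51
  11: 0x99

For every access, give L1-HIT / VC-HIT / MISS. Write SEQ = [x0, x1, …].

0: 0xfd (blk 31, set 3) → MISS  vc=[]
1: 0xfd (blk 31, set 3) → L1-HIT  vc=[]
2: 0xf9 (blk 31, set 3) → L1-HIT  vc=[]
3: 0xfb (blk 31, set 3) → L1-HIT  vc=[]
4: 0x9e (blk 19, set 3) → MISS  vc=[31]
5: 0x55 (blk 10, set 2) → MISS  vc=[31]
6: 0x30 (blk 6, set 2) → MISS  vc=[31, 10]
7: 0x35 (blk 6, set 2) → L1-HIT  vc=[31, 10]
8: 0xfb (blk 31, set 3) → VC-HIT  vc=[19, 10]
9: 0x31 (blk 6, set 2) → L1-HIT  vc=[19, 10]
10: 0x51 (blk 10, set 2) → VC-HIT  vc=[19, 6]
11: 0x99 (blk 19, set 3) → VC-HIT  vc=[31, 6]

SEQ = [MISS, L1-HIT, L1-HIT, L1-HIT, MISS, MISS, MISS, L1-HIT, VC-HIT, L1-HIT, VC-HIT, VC-HIT]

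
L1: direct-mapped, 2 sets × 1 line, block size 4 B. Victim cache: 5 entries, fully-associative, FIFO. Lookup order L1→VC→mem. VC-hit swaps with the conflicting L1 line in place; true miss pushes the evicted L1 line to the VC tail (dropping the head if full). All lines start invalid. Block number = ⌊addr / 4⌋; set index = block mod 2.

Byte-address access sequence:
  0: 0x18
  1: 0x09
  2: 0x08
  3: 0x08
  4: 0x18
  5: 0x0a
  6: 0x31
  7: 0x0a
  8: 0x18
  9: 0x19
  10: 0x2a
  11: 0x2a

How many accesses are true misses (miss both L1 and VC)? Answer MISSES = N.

MISSES = 4

0: 0x18 (blk 6, set 0) → MISS  vc=[]
1: 0x9 (blk 2, set 0) → MISS  vc=[6]
2: 0x8 (blk 2, set 0) → L1-HIT  vc=[6]
3: 0x8 (blk 2, set 0) → L1-HIT  vc=[6]
4: 0x18 (blk 6, set 0) → VC-HIT  vc=[2]
5: 0xa (blk 2, set 0) → VC-HIT  vc=[6]
6: 0x31 (blk 12, set 0) → MISS  vc=[6, 2]
7: 0xa (blk 2, set 0) → VC-HIT  vc=[6, 12]
8: 0x18 (blk 6, set 0) → VC-HIT  vc=[2, 12]
9: 0x19 (blk 6, set 0) → L1-HIT  vc=[2, 12]
10: 0x2a (blk 10, set 0) → MISS  vc=[2, 12, 6]
11: 0x2a (blk 10, set 0) → L1-HIT  vc=[2, 12, 6]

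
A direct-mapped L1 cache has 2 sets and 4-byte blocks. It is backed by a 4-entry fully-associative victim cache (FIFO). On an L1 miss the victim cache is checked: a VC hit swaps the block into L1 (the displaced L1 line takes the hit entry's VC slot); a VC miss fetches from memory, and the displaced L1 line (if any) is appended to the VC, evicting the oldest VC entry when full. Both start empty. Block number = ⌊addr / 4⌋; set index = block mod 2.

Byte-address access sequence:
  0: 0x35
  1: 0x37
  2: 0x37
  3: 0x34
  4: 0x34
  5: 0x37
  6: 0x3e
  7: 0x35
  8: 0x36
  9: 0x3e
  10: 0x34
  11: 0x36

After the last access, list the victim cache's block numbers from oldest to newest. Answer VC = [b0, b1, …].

  [0] addr=0x35 blk=13 s=1: MISS | VC []
  [1] addr=0x37 blk=13 s=1: L1-HIT | VC []
  [2] addr=0x37 blk=13 s=1: L1-HIT | VC []
  [3] addr=0x34 blk=13 s=1: L1-HIT | VC []
  [4] addr=0x34 blk=13 s=1: L1-HIT | VC []
  [5] addr=0x37 blk=13 s=1: L1-HIT | VC []
  [6] addr=0x3e blk=15 s=1: MISS | VC [13]
  [7] addr=0x35 blk=13 s=1: VC-HIT | VC [15]
  [8] addr=0x36 blk=13 s=1: L1-HIT | VC [15]
  [9] addr=0x3e blk=15 s=1: VC-HIT | VC [13]
  [10] addr=0x34 blk=13 s=1: VC-HIT | VC [15]
  [11] addr=0x36 blk=13 s=1: L1-HIT | VC [15]

VC = [15]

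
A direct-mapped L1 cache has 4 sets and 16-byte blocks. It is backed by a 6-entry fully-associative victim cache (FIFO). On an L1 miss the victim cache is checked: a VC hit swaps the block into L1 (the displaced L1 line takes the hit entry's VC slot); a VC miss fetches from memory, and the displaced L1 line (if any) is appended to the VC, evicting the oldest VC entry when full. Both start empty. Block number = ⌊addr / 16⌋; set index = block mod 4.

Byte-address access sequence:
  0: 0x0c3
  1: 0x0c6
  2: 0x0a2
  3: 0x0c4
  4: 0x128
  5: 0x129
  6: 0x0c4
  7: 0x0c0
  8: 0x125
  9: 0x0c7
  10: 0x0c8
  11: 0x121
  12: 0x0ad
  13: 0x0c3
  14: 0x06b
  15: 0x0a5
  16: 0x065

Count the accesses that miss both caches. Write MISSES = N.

MISSES = 4

  [0] addr=0xc3 blk=12 s=0: MISS | VC []
  [1] addr=0xc6 blk=12 s=0: L1-HIT | VC []
  [2] addr=0xa2 blk=10 s=2: MISS | VC []
  [3] addr=0xc4 blk=12 s=0: L1-HIT | VC []
  [4] addr=0x128 blk=18 s=2: MISS | VC [10]
  [5] addr=0x129 blk=18 s=2: L1-HIT | VC [10]
  [6] addr=0xc4 blk=12 s=0: L1-HIT | VC [10]
  [7] addr=0xc0 blk=12 s=0: L1-HIT | VC [10]
  [8] addr=0x125 blk=18 s=2: L1-HIT | VC [10]
  [9] addr=0xc7 blk=12 s=0: L1-HIT | VC [10]
  [10] addr=0xc8 blk=12 s=0: L1-HIT | VC [10]
  [11] addr=0x121 blk=18 s=2: L1-HIT | VC [10]
  [12] addr=0xad blk=10 s=2: VC-HIT | VC [18]
  [13] addr=0xc3 blk=12 s=0: L1-HIT | VC [18]
  [14] addr=0x6b blk=6 s=2: MISS | VC [18, 10]
  [15] addr=0xa5 blk=10 s=2: VC-HIT | VC [18, 6]
  [16] addr=0x65 blk=6 s=2: VC-HIT | VC [18, 10]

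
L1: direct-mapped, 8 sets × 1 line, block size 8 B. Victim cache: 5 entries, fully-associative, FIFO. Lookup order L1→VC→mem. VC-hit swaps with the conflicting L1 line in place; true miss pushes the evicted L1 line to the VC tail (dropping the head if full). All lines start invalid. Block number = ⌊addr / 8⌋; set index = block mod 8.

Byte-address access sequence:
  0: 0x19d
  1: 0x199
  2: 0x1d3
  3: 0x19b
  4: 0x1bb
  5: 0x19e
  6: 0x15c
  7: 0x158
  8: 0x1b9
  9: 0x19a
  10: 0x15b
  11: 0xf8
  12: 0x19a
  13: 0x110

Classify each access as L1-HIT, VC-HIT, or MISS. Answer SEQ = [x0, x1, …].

#0 0x19d→b51/s3 MISS; vc=[]
#1 0x199→b51/s3 L1-HIT; vc=[]
#2 0x1d3→b58/s2 MISS; vc=[]
#3 0x19b→b51/s3 L1-HIT; vc=[]
#4 0x1bb→b55/s7 MISS; vc=[]
#5 0x19e→b51/s3 L1-HIT; vc=[]
#6 0x15c→b43/s3 MISS; vc=[51]
#7 0x158→b43/s3 L1-HIT; vc=[51]
#8 0x1b9→b55/s7 L1-HIT; vc=[51]
#9 0x19a→b51/s3 VC-HIT; vc=[43]
#10 0x15b→b43/s3 VC-HIT; vc=[51]
#11 0xf8→b31/s7 MISS; vc=[51,55]
#12 0x19a→b51/s3 VC-HIT; vc=[43,55]
#13 0x110→b34/s2 MISS; vc=[43,55,58]

SEQ = [MISS, L1-HIT, MISS, L1-HIT, MISS, L1-HIT, MISS, L1-HIT, L1-HIT, VC-HIT, VC-HIT, MISS, VC-HIT, MISS]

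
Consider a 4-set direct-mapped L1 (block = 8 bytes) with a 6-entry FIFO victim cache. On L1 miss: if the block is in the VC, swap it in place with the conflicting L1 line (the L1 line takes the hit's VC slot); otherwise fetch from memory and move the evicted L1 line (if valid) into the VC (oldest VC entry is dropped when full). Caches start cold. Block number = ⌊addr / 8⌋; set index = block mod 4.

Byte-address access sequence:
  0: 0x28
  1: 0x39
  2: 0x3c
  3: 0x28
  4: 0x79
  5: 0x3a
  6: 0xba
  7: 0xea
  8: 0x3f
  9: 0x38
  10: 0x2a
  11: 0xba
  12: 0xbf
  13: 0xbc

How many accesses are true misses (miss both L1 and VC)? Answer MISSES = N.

0: 0x28 (blk 5, set 1) → MISS  vc=[]
1: 0x39 (blk 7, set 3) → MISS  vc=[]
2: 0x3c (blk 7, set 3) → L1-HIT  vc=[]
3: 0x28 (blk 5, set 1) → L1-HIT  vc=[]
4: 0x79 (blk 15, set 3) → MISS  vc=[7]
5: 0x3a (blk 7, set 3) → VC-HIT  vc=[15]
6: 0xba (blk 23, set 3) → MISS  vc=[15, 7]
7: 0xea (blk 29, set 1) → MISS  vc=[15, 7, 5]
8: 0x3f (blk 7, set 3) → VC-HIT  vc=[15, 23, 5]
9: 0x38 (blk 7, set 3) → L1-HIT  vc=[15, 23, 5]
10: 0x2a (blk 5, set 1) → VC-HIT  vc=[15, 23, 29]
11: 0xba (blk 23, set 3) → VC-HIT  vc=[15, 7, 29]
12: 0xbf (blk 23, set 3) → L1-HIT  vc=[15, 7, 29]
13: 0xbc (blk 23, set 3) → L1-HIT  vc=[15, 7, 29]

MISSES = 5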